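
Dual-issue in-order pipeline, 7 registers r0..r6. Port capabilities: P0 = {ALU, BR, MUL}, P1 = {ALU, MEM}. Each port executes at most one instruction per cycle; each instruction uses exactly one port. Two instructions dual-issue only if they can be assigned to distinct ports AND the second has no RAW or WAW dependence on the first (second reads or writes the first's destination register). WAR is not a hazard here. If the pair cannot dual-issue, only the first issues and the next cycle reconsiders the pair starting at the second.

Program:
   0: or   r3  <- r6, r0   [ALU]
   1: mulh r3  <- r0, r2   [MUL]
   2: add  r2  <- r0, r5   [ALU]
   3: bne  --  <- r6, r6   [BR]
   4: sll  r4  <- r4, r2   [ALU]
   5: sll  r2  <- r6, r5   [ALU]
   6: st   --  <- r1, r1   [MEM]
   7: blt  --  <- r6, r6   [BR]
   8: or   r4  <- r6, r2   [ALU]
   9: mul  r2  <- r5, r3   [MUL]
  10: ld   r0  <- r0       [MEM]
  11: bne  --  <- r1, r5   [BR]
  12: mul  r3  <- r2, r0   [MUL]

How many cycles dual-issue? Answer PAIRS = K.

  cy0 -> i0 (or) WAW r3
  cy1 -> i1+i2 (mulh add) dual
  cy2 -> i3+i4 (bne sll) dual
  cy3 -> i5+i6 (sll st) dual
  cy4 -> i7+i8 (blt or) dual
  cy5 -> i9+i10 (mul ld) dual
  cy6 -> i11 (bne) no-port BR/MUL
  cy7 -> i12 (mul) tail

PAIRS = 5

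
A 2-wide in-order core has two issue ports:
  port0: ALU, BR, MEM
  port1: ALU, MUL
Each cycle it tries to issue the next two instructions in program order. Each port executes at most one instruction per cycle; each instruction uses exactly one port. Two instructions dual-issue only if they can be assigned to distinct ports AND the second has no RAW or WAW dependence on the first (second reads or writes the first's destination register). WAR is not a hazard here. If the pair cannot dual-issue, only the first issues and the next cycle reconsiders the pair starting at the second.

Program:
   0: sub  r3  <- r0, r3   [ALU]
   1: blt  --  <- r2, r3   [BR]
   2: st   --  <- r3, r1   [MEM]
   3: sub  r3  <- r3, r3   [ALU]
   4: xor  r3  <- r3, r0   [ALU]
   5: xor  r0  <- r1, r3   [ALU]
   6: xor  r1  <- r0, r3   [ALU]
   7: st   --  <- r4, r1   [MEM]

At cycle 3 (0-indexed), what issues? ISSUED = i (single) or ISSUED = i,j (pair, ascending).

ISSUED = 4

t=0 i0:sub.ALU ; RAW r3
t=1 i1:blt.BR ; no-port BR/MEM
t=2 i2&i3:st.MEM/sub.ALU ; dual
t=3 i4:xor.ALU ; RAW r3
t=4 i5:xor.ALU ; RAW r0
t=5 i6:xor.ALU ; RAW r1
t=6 i7:st.MEM ; tail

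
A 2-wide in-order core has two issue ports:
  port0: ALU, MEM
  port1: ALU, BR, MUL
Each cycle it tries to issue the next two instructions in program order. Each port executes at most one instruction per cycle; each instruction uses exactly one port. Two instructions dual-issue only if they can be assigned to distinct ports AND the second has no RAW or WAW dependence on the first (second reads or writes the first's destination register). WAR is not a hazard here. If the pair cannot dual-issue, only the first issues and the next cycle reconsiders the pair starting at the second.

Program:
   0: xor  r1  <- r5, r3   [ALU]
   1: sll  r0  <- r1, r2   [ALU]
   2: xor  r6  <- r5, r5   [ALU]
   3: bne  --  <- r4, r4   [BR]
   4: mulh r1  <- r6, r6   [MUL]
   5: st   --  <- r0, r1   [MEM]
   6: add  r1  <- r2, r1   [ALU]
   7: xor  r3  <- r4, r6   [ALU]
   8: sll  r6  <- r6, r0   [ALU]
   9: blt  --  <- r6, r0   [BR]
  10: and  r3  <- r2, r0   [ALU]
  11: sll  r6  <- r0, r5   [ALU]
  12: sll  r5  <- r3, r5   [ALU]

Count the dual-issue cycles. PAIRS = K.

PAIRS = 5

t=0 i0:xor ; RAW r1
t=1 i1&i2:sll+xor ; pair
t=2 i3:bne ; no-port BR/MUL
t=3 i4:mulh ; RAW r1
t=4 i5&i6:st+add ; pair
t=5 i7&i8:xor+sll ; pair
t=6 i9&i10:blt+and ; pair
t=7 i11&i12:sll+sll ; pair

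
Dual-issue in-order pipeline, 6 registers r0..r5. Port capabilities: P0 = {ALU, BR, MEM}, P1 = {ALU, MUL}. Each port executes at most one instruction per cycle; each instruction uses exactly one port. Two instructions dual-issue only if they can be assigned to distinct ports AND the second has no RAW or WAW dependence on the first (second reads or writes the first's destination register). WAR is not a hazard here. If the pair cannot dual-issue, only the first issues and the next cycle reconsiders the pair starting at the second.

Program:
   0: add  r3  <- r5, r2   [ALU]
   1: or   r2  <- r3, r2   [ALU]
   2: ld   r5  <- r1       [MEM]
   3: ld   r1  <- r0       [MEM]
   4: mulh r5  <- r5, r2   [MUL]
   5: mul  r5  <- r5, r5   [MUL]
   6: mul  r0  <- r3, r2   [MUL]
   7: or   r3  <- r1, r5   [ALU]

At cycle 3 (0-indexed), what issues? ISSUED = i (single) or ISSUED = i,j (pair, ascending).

#0 head=0: add i0 RAW r3
#1 head=1: or+ld i1,i2 pair
#2 head=3: ld+mulh i3,i4 pair
#3 head=5: mul i5 no-port MUL/MUL
#4 head=6: mul+or i6,i7 pair

ISSUED = 5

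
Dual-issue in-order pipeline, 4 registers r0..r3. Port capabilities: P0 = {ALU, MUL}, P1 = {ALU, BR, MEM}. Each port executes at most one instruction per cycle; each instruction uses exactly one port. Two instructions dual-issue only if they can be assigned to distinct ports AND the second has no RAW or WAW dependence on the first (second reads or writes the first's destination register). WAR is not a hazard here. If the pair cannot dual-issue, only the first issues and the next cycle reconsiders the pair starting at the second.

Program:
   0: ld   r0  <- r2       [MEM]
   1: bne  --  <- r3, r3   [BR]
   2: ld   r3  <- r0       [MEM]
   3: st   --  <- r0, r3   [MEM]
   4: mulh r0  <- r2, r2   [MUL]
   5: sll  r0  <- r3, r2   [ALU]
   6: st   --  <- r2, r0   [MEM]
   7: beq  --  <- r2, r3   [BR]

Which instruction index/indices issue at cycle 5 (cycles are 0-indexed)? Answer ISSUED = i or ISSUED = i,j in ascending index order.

ISSUED = 6

[0] i0  ld.MEM  -- no-port MEM/BR
[1] i1  bne.BR  -- no-port BR/MEM
[2] i2  ld.MEM  -- no-port MEM/MEM
[3] i3,i4  st.MEM+mulh.MUL  -- 2-wide
[4] i5  sll.ALU  -- RAW r0
[5] i6  st.MEM  -- no-port MEM/BR
[6] i7  beq.BR  -- tail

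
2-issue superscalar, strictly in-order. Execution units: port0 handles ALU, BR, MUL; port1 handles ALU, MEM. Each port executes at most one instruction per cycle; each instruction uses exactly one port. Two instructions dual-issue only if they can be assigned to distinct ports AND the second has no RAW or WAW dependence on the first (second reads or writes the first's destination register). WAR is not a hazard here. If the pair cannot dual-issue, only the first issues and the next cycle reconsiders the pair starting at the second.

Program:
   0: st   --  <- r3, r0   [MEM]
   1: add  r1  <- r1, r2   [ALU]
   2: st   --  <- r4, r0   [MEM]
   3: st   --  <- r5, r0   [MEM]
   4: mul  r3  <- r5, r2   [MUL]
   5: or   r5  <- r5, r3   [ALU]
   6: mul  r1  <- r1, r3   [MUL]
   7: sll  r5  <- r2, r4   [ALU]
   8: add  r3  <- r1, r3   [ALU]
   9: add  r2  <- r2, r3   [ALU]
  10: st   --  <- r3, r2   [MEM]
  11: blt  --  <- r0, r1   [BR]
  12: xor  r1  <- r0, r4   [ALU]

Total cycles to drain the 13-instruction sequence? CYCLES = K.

CYCLES = 8

0. st add @i0+i1  | dual
1. st @i2  | no-port MEM/MEM
2. st mul @i3+i4  | dual
3. or mul @i5+i6  | dual
4. sll add @i7+i8  | dual
5. add @i9  | RAW r2
6. st blt @i10+i11  | dual
7. xor @i12  | tail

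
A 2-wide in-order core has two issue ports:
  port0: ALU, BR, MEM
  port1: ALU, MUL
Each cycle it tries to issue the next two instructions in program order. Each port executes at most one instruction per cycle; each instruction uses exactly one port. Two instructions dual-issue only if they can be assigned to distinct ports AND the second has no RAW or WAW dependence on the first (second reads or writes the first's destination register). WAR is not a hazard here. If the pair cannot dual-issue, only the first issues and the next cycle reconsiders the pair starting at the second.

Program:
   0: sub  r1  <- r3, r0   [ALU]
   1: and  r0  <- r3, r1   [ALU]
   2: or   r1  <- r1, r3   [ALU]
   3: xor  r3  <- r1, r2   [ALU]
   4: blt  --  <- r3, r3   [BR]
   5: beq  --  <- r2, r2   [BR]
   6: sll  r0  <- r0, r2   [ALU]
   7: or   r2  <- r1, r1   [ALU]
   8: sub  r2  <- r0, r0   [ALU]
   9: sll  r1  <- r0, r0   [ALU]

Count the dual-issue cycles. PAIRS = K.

PAIRS = 3

0. sub.ALU @i0  | RAW r1
1. and.ALU/or.ALU @i1&i2  | dual
2. xor.ALU @i3  | RAW r3
3. blt.BR @i4  | no-port BR/BR
4. beq.BR/sll.ALU @i5&i6  | dual
5. or.ALU @i7  | WAW r2
6. sub.ALU/sll.ALU @i8&i9  | dual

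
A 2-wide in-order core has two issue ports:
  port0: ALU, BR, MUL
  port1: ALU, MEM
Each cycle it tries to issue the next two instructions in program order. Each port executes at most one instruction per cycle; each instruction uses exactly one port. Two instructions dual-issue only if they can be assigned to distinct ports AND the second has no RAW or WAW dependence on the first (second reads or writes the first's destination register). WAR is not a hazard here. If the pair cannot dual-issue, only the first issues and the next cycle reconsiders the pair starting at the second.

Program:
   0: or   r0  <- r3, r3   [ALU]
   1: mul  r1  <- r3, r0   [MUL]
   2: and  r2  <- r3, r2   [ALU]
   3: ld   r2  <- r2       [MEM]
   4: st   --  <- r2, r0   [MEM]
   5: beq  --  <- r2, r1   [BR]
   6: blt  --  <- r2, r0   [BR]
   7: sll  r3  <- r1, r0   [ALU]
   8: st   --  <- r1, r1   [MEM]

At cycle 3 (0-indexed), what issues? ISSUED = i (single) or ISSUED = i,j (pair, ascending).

  cy0 -> i0 (or) RAW r0
  cy1 -> i1,i2 (mul;and) pair
  cy2 -> i3 (ld) no-port MEM/MEM
  cy3 -> i4,i5 (st;beq) pair
  cy4 -> i6,i7 (blt;sll) pair
  cy5 -> i8 (st) tail

ISSUED = 4,5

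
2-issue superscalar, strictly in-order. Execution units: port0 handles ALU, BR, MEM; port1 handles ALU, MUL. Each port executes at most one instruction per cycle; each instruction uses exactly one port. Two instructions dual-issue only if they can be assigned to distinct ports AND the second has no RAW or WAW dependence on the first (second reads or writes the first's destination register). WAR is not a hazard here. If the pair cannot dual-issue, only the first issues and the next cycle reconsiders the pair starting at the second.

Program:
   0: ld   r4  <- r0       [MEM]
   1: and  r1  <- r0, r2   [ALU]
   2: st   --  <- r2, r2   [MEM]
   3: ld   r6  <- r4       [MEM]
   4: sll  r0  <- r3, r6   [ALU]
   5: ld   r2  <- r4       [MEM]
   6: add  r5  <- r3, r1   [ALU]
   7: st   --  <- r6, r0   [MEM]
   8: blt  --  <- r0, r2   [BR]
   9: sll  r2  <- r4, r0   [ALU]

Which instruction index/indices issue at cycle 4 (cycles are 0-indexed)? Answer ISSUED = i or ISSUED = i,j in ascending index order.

#0 head=0: ld.MEM;and.ALU i0&i1 pair
#1 head=2: st.MEM i2 no-port MEM/MEM
#2 head=3: ld.MEM i3 RAW r6
#3 head=4: sll.ALU;ld.MEM i4&i5 pair
#4 head=6: add.ALU;st.MEM i6&i7 pair
#5 head=8: blt.BR;sll.ALU i8&i9 pair

ISSUED = 6,7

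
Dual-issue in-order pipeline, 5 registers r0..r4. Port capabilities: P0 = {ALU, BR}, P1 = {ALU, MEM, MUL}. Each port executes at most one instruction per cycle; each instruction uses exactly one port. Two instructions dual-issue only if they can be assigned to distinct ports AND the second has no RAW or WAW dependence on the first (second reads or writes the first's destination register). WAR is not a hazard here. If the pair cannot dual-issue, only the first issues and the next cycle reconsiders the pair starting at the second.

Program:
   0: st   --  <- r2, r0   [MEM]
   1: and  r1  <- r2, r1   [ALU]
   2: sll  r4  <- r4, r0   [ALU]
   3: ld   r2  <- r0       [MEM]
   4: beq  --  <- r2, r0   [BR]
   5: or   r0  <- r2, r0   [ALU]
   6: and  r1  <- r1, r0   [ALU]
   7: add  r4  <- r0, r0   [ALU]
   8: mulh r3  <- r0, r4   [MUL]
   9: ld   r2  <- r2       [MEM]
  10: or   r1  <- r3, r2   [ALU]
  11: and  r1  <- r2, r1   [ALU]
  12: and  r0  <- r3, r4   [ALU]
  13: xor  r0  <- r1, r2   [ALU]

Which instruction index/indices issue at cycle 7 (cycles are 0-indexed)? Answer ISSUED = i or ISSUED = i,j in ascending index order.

ISSUED = 11,12

[0] i0/i1  st.MEM/and.ALU  -- 2-wide
[1] i2/i3  sll.ALU/ld.MEM  -- 2-wide
[2] i4/i5  beq.BR/or.ALU  -- 2-wide
[3] i6/i7  and.ALU/add.ALU  -- 2-wide
[4] i8  mulh.MUL  -- no-port MUL/MEM
[5] i9  ld.MEM  -- RAW r2
[6] i10  or.ALU  -- RAW+WAW r1
[7] i11/i12  and.ALU/and.ALU  -- 2-wide
[8] i13  xor.ALU  -- tail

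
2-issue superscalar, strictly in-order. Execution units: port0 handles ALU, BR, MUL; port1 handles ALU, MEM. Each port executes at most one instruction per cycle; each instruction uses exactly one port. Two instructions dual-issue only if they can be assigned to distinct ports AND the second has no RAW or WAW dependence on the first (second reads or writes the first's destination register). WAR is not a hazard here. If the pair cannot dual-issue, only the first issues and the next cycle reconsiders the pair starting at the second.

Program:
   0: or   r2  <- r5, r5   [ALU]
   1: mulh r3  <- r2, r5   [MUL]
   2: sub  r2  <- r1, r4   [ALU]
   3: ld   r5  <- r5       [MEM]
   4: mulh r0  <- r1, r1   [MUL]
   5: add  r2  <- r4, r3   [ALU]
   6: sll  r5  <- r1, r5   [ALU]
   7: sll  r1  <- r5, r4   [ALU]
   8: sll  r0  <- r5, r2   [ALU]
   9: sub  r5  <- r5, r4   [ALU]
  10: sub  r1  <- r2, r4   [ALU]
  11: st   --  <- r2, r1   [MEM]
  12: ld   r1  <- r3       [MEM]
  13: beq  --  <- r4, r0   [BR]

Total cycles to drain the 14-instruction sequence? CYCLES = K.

c0: i0 or.ALU  RAW r2
c1: i1+i2 mulh.MUL;sub.ALU  pair
c2: i3+i4 ld.MEM;mulh.MUL  pair
c3: i5+i6 add.ALU;sll.ALU  pair
c4: i7+i8 sll.ALU;sll.ALU  pair
c5: i9+i10 sub.ALU;sub.ALU  pair
c6: i11 st.MEM  no-port MEM/MEM
c7: i12+i13 ld.MEM;beq.BR  pair

CYCLES = 8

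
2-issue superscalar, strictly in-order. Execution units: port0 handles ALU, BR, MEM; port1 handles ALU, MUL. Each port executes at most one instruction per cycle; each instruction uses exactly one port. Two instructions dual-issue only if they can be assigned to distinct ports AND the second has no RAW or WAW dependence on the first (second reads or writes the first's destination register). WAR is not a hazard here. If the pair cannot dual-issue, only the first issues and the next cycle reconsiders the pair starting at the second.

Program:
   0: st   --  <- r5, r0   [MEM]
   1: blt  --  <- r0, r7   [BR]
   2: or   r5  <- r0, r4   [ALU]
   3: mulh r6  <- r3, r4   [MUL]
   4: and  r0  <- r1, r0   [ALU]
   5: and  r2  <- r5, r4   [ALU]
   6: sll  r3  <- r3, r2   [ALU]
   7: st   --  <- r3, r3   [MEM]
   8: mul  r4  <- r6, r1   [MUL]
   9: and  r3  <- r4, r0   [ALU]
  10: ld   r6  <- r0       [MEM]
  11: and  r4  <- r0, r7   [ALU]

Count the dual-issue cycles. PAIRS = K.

PAIRS = 4

  cy0 -> i0 (st) no-port MEM/BR
  cy1 -> i1/i2 (blt;or) 2-wide
  cy2 -> i3/i4 (mulh;and) 2-wide
  cy3 -> i5 (and) RAW r2
  cy4 -> i6 (sll) RAW r3
  cy5 -> i7/i8 (st;mul) 2-wide
  cy6 -> i9/i10 (and;ld) 2-wide
  cy7 -> i11 (and) tail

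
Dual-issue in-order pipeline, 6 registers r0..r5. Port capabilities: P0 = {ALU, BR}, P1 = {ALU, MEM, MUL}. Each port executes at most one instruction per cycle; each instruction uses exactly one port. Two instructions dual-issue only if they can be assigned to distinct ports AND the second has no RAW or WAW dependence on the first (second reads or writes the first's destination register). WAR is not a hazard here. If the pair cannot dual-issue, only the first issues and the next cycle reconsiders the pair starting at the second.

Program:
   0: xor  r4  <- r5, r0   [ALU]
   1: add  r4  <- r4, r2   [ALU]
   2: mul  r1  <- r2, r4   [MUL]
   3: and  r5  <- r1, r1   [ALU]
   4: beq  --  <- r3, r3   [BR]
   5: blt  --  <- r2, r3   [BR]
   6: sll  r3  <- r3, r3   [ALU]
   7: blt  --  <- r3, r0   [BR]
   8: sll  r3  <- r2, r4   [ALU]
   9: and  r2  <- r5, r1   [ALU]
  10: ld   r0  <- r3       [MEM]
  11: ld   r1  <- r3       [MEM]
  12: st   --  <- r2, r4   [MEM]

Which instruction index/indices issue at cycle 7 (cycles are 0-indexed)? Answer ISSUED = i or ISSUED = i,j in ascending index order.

ISSUED = 11

0. xor.ALU @i0  | RAW+WAW r4
1. add.ALU @i1  | RAW r4
2. mul.MUL @i2  | RAW r1
3. and.ALU/beq.BR @i3/i4  | pair
4. blt.BR/sll.ALU @i5/i6  | pair
5. blt.BR/sll.ALU @i7/i8  | pair
6. and.ALU/ld.MEM @i9/i10  | pair
7. ld.MEM @i11  | no-port MEM/MEM
8. st.MEM @i12  | tail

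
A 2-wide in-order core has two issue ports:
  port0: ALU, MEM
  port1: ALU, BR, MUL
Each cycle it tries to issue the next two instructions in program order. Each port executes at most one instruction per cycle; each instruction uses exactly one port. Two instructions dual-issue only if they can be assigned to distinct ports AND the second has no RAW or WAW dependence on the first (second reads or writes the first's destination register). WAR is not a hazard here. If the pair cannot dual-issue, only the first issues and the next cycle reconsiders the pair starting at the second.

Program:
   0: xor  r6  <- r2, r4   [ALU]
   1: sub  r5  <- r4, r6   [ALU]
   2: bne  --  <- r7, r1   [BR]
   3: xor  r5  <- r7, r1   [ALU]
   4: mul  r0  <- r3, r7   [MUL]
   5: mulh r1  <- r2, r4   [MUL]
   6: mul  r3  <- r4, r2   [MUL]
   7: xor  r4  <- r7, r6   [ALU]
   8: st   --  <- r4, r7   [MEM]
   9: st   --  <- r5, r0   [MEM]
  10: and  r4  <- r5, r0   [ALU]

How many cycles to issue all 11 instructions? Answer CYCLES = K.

CYCLES = 7

c0: i0 xor.ALU  RAW r6
c1: i1&i2 sub.ALU+bne.BR  dual
c2: i3&i4 xor.ALU+mul.MUL  dual
c3: i5 mulh.MUL  no-port MUL/MUL
c4: i6&i7 mul.MUL+xor.ALU  dual
c5: i8 st.MEM  no-port MEM/MEM
c6: i9&i10 st.MEM+and.ALU  dual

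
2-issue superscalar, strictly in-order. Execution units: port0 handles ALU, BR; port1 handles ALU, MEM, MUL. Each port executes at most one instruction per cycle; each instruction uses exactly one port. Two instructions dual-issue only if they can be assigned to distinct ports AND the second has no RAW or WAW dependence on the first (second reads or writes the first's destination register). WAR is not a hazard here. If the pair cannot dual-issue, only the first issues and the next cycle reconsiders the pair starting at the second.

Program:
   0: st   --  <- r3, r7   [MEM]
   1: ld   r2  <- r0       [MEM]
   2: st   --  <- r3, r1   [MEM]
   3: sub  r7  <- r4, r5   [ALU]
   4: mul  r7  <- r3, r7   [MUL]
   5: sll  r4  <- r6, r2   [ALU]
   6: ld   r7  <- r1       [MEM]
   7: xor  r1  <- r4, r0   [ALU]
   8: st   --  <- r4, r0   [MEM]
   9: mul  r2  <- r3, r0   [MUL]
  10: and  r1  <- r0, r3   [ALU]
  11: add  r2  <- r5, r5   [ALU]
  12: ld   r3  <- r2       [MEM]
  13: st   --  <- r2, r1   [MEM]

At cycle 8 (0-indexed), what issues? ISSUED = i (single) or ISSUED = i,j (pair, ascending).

ISSUED = 12

  cy0 -> i0 (st) no-port MEM/MEM
  cy1 -> i1 (ld) no-port MEM/MEM
  cy2 -> i2+i3 (st+sub) pair
  cy3 -> i4+i5 (mul+sll) pair
  cy4 -> i6+i7 (ld+xor) pair
  cy5 -> i8 (st) no-port MEM/MUL
  cy6 -> i9+i10 (mul+and) pair
  cy7 -> i11 (add) RAW r2
  cy8 -> i12 (ld) no-port MEM/MEM
  cy9 -> i13 (st) tail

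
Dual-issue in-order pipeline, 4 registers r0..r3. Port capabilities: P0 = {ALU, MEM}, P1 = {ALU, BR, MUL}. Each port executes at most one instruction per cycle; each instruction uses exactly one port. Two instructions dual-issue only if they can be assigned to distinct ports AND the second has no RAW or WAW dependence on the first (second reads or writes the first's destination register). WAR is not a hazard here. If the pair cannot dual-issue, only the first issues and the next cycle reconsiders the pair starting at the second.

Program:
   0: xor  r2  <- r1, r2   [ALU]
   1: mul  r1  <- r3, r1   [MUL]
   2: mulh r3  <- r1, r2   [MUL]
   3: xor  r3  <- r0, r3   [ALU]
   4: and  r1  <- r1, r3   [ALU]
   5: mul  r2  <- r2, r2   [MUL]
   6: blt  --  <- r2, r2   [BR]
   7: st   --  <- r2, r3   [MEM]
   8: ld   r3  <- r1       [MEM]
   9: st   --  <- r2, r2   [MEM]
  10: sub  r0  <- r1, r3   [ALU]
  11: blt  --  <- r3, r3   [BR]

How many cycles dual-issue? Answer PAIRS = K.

#0 head=0: xor+mul i0/i1 pair
#1 head=2: mulh i2 RAW+WAW r3
#2 head=3: xor i3 RAW r3
#3 head=4: and+mul i4/i5 pair
#4 head=6: blt+st i6/i7 pair
#5 head=8: ld i8 no-port MEM/MEM
#6 head=9: st+sub i9/i10 pair
#7 head=11: blt i11 tail

PAIRS = 4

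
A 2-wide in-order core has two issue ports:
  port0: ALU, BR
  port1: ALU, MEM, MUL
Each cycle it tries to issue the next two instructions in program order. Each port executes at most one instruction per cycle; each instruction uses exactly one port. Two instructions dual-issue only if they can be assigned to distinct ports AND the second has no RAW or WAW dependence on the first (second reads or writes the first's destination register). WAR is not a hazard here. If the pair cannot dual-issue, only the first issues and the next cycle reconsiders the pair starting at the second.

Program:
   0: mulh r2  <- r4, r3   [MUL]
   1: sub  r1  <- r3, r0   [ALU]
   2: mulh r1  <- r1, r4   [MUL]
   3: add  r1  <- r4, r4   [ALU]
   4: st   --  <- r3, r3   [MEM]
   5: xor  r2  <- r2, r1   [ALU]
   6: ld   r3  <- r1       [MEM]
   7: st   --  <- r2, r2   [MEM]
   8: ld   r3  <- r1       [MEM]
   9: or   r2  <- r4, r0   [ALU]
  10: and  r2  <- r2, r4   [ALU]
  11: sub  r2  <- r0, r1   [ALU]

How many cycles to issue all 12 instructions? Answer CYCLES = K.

t=0 i0+i1:mulh.MUL/sub.ALU ; pair
t=1 i2:mulh.MUL ; WAW r1
t=2 i3+i4:add.ALU/st.MEM ; pair
t=3 i5+i6:xor.ALU/ld.MEM ; pair
t=4 i7:st.MEM ; no-port MEM/MEM
t=5 i8+i9:ld.MEM/or.ALU ; pair
t=6 i10:and.ALU ; WAW r2
t=7 i11:sub.ALU ; tail

CYCLES = 8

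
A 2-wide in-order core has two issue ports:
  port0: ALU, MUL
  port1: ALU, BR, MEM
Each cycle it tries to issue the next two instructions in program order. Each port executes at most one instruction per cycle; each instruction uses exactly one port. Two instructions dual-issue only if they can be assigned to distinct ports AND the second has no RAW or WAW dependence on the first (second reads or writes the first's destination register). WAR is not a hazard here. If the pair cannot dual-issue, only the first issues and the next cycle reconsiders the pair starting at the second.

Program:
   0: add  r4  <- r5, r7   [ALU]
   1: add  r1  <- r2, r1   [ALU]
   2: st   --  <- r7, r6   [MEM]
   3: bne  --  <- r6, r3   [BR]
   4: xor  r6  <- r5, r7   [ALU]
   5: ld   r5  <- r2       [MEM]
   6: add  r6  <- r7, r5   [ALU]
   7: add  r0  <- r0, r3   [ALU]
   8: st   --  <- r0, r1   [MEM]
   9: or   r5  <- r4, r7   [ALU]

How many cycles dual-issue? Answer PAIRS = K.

PAIRS = 4

c0: i0+i1 add.ALU/add.ALU  2-wide
c1: i2 st.MEM  no-port MEM/BR
c2: i3+i4 bne.BR/xor.ALU  2-wide
c3: i5 ld.MEM  RAW r5
c4: i6+i7 add.ALU/add.ALU  2-wide
c5: i8+i9 st.MEM/or.ALU  2-wide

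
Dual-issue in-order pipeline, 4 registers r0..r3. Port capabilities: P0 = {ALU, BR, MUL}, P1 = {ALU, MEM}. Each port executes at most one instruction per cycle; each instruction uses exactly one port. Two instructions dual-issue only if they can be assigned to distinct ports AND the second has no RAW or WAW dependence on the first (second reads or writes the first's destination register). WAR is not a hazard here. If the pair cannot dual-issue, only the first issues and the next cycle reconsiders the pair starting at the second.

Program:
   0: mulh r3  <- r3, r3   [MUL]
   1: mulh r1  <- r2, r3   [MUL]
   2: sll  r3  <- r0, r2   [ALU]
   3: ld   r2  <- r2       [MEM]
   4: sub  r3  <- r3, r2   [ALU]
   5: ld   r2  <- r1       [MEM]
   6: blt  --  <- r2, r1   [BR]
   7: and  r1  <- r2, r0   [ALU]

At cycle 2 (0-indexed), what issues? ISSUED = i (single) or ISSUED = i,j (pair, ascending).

0. mulh @i0  | no-port MUL/MUL
1. mulh sll @i1&i2  | pair
2. ld @i3  | RAW r2
3. sub ld @i4&i5  | pair
4. blt and @i6&i7  | pair

ISSUED = 3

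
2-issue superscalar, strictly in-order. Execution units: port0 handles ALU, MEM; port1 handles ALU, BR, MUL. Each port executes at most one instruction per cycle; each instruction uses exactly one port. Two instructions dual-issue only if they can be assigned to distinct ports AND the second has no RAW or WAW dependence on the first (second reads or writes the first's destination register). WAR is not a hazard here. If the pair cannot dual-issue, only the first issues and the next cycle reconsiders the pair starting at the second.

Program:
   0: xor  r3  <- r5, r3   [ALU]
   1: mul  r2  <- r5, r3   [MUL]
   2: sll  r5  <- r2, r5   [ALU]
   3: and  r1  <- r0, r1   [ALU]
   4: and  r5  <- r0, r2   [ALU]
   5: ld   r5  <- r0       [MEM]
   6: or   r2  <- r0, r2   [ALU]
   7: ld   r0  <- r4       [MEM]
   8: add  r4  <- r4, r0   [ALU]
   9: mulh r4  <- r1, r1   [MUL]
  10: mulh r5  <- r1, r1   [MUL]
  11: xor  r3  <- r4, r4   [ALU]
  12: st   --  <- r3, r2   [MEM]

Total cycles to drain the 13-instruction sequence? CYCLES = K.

c0: i0 xor.ALU  RAW r3
c1: i1 mul.MUL  RAW r2
c2: i2+i3 sll.ALU+and.ALU  2-wide
c3: i4 and.ALU  WAW r5
c4: i5+i6 ld.MEM+or.ALU  2-wide
c5: i7 ld.MEM  RAW r0
c6: i8 add.ALU  WAW r4
c7: i9 mulh.MUL  no-port MUL/MUL
c8: i10+i11 mulh.MUL+xor.ALU  2-wide
c9: i12 st.MEM  tail

CYCLES = 10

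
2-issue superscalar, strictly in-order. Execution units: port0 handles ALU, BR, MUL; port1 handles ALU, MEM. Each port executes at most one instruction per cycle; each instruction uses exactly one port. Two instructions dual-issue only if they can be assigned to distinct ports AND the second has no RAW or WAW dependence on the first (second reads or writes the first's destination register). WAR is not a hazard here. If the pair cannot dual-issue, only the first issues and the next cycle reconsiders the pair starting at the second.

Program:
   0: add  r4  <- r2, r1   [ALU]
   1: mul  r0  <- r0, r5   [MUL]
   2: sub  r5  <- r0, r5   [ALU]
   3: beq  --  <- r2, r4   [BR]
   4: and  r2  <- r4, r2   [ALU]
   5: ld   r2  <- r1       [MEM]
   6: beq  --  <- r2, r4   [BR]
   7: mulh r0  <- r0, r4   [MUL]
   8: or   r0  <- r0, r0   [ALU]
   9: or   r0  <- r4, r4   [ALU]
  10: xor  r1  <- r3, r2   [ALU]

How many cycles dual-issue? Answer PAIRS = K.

PAIRS = 3

t=0 i0,i1:add;mul ; pair
t=1 i2,i3:sub;beq ; pair
t=2 i4:and ; WAW r2
t=3 i5:ld ; RAW r2
t=4 i6:beq ; no-port BR/MUL
t=5 i7:mulh ; RAW+WAW r0
t=6 i8:or ; WAW r0
t=7 i9,i10:or;xor ; pair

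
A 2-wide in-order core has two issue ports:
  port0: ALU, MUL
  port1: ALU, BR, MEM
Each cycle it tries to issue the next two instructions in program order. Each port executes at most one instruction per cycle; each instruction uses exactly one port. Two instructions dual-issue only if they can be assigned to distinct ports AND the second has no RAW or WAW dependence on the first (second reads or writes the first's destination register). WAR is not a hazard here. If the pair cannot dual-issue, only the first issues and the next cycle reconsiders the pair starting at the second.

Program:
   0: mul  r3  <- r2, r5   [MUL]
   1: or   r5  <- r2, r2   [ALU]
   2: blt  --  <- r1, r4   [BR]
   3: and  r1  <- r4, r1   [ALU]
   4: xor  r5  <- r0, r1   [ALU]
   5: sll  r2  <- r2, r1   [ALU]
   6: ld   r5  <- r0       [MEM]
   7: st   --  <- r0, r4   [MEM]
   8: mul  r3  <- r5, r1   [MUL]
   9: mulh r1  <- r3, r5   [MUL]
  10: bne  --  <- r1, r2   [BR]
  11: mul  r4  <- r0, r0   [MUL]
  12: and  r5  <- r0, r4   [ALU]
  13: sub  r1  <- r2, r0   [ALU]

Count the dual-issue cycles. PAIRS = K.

PAIRS = 6

#0 head=0: mul or i0/i1 pair
#1 head=2: blt and i2/i3 pair
#2 head=4: xor sll i4/i5 pair
#3 head=6: ld i6 no-port MEM/MEM
#4 head=7: st mul i7/i8 pair
#5 head=9: mulh i9 RAW r1
#6 head=10: bne mul i10/i11 pair
#7 head=12: and sub i12/i13 pair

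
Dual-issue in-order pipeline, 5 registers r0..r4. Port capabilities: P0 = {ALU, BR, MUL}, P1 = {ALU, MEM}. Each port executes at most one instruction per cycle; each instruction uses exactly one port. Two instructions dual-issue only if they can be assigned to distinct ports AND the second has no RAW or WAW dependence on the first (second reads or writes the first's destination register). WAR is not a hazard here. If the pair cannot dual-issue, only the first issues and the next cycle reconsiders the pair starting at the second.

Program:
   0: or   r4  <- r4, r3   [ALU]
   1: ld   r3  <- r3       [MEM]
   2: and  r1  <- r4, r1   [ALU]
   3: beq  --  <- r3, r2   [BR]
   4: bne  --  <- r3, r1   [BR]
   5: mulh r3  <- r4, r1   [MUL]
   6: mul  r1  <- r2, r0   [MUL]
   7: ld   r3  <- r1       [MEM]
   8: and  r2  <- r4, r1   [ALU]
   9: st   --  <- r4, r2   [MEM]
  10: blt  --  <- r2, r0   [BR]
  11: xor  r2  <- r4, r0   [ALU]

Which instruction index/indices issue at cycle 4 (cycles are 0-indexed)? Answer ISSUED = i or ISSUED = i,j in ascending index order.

ISSUED = 6

0. or.ALU/ld.MEM @i0+i1  | dual
1. and.ALU/beq.BR @i2+i3  | dual
2. bne.BR @i4  | no-port BR/MUL
3. mulh.MUL @i5  | no-port MUL/MUL
4. mul.MUL @i6  | RAW r1
5. ld.MEM/and.ALU @i7+i8  | dual
6. st.MEM/blt.BR @i9+i10  | dual
7. xor.ALU @i11  | tail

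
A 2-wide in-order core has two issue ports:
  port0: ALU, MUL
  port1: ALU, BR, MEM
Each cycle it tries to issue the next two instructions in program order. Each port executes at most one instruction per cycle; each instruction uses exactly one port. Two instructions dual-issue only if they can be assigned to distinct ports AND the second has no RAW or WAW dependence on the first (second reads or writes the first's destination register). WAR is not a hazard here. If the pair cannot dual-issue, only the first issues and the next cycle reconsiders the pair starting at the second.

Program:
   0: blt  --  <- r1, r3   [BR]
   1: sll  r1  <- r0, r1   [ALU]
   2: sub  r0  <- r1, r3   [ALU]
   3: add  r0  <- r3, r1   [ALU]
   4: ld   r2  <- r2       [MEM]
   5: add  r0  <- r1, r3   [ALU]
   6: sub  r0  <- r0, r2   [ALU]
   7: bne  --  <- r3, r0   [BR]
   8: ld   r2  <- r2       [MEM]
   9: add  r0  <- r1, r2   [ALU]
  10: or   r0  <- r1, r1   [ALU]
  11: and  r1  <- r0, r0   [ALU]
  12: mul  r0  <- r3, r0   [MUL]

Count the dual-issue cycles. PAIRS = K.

PAIRS = 3

0. blt.BR/sll.ALU @i0,i1  | dual
1. sub.ALU @i2  | WAW r0
2. add.ALU/ld.MEM @i3,i4  | dual
3. add.ALU @i5  | RAW+WAW r0
4. sub.ALU @i6  | RAW r0
5. bne.BR @i7  | no-port BR/MEM
6. ld.MEM @i8  | RAW r2
7. add.ALU @i9  | WAW r0
8. or.ALU @i10  | RAW r0
9. and.ALU/mul.MUL @i11,i12  | dual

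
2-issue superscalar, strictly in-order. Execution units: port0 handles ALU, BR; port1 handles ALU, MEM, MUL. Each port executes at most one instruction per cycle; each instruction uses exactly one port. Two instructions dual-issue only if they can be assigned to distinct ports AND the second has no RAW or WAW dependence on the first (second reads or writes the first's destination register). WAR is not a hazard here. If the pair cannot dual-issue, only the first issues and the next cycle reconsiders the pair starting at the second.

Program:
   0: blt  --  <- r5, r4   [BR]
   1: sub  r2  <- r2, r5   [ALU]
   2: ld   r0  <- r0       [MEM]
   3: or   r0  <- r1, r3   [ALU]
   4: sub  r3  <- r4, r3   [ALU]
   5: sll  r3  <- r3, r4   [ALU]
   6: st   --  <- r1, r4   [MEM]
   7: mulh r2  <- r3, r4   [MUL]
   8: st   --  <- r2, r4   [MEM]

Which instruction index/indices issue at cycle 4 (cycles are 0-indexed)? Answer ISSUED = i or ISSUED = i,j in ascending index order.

ISSUED = 7

#0 head=0: blt.BR+sub.ALU i0/i1 pair
#1 head=2: ld.MEM i2 WAW r0
#2 head=3: or.ALU+sub.ALU i3/i4 pair
#3 head=5: sll.ALU+st.MEM i5/i6 pair
#4 head=7: mulh.MUL i7 no-port MUL/MEM
#5 head=8: st.MEM i8 tail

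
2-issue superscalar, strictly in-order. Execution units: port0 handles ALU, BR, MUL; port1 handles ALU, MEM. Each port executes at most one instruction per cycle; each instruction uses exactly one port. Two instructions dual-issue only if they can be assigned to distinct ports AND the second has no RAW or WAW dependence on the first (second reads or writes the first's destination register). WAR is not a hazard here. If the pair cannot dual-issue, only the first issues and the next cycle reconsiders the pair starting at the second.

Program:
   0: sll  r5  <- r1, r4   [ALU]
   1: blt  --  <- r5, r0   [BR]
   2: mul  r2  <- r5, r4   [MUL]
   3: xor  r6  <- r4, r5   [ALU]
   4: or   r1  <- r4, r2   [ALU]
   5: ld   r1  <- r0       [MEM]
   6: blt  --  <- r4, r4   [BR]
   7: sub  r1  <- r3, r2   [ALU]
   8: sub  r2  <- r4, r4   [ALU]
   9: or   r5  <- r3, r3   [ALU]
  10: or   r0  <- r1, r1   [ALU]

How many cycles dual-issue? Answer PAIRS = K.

0. sll.ALU @i0  | RAW r5
1. blt.BR @i1  | no-port BR/MUL
2. mul.MUL xor.ALU @i2&i3  | pair
3. or.ALU @i4  | WAW r1
4. ld.MEM blt.BR @i5&i6  | pair
5. sub.ALU sub.ALU @i7&i8  | pair
6. or.ALU or.ALU @i9&i10  | pair

PAIRS = 4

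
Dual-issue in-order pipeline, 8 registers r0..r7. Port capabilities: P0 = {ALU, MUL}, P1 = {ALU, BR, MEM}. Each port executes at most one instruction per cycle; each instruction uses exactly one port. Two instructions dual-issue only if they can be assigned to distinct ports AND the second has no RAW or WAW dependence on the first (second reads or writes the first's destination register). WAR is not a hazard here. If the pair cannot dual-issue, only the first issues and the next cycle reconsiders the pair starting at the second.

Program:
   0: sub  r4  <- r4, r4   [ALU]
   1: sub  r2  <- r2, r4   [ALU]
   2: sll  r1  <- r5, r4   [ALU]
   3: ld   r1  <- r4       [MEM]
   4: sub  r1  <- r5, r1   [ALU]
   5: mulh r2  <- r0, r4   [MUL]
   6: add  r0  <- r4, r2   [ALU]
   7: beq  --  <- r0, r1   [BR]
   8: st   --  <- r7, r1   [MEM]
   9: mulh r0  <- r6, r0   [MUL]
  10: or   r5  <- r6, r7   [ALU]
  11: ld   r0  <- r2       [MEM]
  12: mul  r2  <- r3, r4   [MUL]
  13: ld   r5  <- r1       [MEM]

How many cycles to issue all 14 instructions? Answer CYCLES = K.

CYCLES = 9

c0: i0 sub  RAW r4
c1: i1,i2 sub;sll  pair
c2: i3 ld  RAW+WAW r1
c3: i4,i5 sub;mulh  pair
c4: i6 add  RAW r0
c5: i7 beq  no-port BR/MEM
c6: i8,i9 st;mulh  pair
c7: i10,i11 or;ld  pair
c8: i12,i13 mul;ld  pair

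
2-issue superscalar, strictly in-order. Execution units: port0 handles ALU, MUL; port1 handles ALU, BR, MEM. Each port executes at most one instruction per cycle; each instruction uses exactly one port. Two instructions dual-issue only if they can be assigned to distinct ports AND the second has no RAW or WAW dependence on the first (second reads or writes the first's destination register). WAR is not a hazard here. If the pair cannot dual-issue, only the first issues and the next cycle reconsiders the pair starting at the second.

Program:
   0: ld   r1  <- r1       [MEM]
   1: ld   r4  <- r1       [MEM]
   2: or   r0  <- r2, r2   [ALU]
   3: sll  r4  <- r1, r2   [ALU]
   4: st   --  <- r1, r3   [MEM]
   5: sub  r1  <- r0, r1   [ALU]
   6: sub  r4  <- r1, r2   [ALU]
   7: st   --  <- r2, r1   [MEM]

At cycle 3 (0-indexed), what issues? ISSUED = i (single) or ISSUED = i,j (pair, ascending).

0. ld @i0  | no-port MEM/MEM
1. ld or @i1&i2  | 2-wide
2. sll st @i3&i4  | 2-wide
3. sub @i5  | RAW r1
4. sub st @i6&i7  | 2-wide

ISSUED = 5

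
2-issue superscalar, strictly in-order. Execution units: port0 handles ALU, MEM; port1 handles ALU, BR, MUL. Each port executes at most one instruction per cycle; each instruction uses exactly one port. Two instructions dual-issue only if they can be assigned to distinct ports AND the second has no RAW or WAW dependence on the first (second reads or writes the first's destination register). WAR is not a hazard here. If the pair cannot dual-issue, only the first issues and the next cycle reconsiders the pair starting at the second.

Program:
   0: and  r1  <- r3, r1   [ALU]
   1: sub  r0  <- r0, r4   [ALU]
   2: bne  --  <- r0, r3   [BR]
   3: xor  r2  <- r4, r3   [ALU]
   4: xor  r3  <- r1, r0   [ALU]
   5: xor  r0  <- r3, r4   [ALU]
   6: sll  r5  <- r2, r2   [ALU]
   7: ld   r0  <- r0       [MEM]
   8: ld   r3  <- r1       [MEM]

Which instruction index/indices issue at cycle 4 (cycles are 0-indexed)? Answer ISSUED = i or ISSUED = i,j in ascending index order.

#0 head=0: and;sub i0,i1 dual
#1 head=2: bne;xor i2,i3 dual
#2 head=4: xor i4 RAW r3
#3 head=5: xor;sll i5,i6 dual
#4 head=7: ld i7 no-port MEM/MEM
#5 head=8: ld i8 tail

ISSUED = 7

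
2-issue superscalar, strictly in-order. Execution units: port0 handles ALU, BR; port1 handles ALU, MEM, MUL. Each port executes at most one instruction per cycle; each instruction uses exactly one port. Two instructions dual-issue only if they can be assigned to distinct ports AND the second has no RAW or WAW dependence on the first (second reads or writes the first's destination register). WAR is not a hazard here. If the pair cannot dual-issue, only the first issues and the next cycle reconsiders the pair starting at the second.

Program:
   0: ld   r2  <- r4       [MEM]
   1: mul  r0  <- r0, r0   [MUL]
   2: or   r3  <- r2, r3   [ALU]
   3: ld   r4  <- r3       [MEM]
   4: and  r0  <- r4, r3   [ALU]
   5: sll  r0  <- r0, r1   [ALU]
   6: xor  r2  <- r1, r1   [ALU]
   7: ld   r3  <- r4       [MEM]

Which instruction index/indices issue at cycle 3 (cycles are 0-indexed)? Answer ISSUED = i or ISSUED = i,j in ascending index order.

ISSUED = 4

  cy0 -> i0 (ld.MEM) no-port MEM/MUL
  cy1 -> i1,i2 (mul.MUL;or.ALU) dual
  cy2 -> i3 (ld.MEM) RAW r4
  cy3 -> i4 (and.ALU) RAW+WAW r0
  cy4 -> i5,i6 (sll.ALU;xor.ALU) dual
  cy5 -> i7 (ld.MEM) tail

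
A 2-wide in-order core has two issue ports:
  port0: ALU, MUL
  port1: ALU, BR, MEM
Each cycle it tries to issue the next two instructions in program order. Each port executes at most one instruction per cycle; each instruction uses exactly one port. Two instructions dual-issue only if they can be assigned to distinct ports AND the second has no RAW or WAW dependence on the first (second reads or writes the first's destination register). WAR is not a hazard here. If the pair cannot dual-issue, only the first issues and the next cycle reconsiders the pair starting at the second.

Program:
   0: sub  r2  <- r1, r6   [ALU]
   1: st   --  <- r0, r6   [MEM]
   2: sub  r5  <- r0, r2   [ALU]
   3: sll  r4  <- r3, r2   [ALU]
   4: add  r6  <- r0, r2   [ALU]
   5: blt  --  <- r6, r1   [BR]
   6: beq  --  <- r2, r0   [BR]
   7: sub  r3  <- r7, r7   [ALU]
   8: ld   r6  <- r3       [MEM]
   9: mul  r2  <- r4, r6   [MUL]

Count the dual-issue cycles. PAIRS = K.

#0 head=0: sub/st i0/i1 2-wide
#1 head=2: sub/sll i2/i3 2-wide
#2 head=4: add i4 RAW r6
#3 head=5: blt i5 no-port BR/BR
#4 head=6: beq/sub i6/i7 2-wide
#5 head=8: ld i8 RAW r6
#6 head=9: mul i9 tail

PAIRS = 3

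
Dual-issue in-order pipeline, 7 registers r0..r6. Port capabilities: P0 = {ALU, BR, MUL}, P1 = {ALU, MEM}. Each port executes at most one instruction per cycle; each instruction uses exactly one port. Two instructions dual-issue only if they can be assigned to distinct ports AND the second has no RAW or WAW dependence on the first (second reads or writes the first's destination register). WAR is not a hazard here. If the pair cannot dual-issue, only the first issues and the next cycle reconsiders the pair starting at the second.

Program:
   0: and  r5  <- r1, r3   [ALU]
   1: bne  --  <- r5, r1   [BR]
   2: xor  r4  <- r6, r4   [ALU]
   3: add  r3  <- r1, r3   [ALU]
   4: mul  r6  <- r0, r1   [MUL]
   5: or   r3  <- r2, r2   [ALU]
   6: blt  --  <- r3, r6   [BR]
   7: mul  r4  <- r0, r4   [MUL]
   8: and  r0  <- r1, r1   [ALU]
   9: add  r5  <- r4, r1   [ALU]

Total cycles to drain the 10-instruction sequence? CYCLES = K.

c0: i0 and.ALU  RAW r5
c1: i1+i2 bne.BR/xor.ALU  dual
c2: i3+i4 add.ALU/mul.MUL  dual
c3: i5 or.ALU  RAW r3
c4: i6 blt.BR  no-port BR/MUL
c5: i7+i8 mul.MUL/and.ALU  dual
c6: i9 add.ALU  tail

CYCLES = 7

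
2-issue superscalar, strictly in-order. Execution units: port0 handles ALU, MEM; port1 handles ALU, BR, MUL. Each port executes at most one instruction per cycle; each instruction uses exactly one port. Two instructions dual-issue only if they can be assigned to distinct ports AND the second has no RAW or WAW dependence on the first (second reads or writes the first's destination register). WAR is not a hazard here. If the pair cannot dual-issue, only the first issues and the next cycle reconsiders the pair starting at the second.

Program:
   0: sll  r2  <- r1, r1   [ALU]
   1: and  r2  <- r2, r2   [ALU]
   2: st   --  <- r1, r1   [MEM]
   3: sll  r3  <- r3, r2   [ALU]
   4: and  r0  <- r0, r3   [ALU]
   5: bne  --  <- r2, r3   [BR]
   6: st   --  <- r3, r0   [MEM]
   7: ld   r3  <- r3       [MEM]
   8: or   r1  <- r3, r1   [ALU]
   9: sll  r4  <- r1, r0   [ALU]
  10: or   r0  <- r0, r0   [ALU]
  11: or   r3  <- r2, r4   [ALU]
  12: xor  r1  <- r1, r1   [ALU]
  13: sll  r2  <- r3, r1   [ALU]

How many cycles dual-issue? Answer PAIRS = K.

PAIRS = 4

0. sll.ALU @i0  | RAW+WAW r2
1. and.ALU st.MEM @i1+i2  | 2-wide
2. sll.ALU @i3  | RAW r3
3. and.ALU bne.BR @i4+i5  | 2-wide
4. st.MEM @i6  | no-port MEM/MEM
5. ld.MEM @i7  | RAW r3
6. or.ALU @i8  | RAW r1
7. sll.ALU or.ALU @i9+i10  | 2-wide
8. or.ALU xor.ALU @i11+i12  | 2-wide
9. sll.ALU @i13  | tail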